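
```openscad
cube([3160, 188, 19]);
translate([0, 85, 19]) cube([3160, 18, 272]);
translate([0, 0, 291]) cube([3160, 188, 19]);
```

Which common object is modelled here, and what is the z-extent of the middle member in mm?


An I-beam. The web height is 272 mm.

Two wide flanges with a thin centred web — an I-beam. Overall 310 mm minus two 19 mm flanges gives a web of 310 − 2·19 = 272 mm.


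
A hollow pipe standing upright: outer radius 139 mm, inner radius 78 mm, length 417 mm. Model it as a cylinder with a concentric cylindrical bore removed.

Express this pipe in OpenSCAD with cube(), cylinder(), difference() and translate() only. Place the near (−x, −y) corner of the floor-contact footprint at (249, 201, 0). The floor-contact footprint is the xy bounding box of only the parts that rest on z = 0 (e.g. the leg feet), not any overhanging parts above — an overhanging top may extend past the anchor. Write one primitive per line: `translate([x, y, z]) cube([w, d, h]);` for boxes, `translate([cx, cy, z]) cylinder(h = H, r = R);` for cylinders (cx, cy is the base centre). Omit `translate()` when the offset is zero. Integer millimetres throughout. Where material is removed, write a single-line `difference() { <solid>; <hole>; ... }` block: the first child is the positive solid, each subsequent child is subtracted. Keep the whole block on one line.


difference() { translate([388, 340, 0]) cylinder(h = 417, r = 139); translate([388, 340, 0]) cylinder(h = 417, r = 78); }


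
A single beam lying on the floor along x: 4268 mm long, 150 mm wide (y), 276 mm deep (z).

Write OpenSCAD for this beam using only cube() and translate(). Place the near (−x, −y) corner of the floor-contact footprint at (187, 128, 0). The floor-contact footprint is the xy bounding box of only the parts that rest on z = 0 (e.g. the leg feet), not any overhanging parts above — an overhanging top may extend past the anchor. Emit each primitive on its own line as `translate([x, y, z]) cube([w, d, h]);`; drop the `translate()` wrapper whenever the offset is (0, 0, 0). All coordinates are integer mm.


translate([187, 128, 0]) cube([4268, 150, 276]);


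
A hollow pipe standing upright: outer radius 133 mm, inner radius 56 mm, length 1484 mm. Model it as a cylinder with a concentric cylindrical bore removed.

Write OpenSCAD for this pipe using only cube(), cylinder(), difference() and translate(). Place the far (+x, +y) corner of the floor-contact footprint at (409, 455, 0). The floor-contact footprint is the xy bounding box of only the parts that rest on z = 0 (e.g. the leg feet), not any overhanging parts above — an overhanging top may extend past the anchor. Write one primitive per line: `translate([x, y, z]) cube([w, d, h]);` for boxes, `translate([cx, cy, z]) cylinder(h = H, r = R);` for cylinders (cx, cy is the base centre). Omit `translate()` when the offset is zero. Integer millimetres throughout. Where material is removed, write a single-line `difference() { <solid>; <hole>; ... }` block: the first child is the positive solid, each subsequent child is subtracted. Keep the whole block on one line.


difference() { translate([276, 322, 0]) cylinder(h = 1484, r = 133); translate([276, 322, 0]) cylinder(h = 1484, r = 56); }


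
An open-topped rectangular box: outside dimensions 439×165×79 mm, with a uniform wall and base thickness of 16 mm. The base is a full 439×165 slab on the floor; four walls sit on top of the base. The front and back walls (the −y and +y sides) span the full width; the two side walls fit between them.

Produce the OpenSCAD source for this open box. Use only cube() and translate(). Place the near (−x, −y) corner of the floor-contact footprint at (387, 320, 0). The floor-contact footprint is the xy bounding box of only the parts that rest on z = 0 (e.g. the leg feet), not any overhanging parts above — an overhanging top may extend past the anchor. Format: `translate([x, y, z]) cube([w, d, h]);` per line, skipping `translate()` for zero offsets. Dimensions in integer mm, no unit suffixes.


translate([387, 320, 0]) cube([439, 165, 16]);
translate([387, 320, 16]) cube([439, 16, 63]);
translate([387, 469, 16]) cube([439, 16, 63]);
translate([387, 336, 16]) cube([16, 133, 63]);
translate([810, 336, 16]) cube([16, 133, 63]);


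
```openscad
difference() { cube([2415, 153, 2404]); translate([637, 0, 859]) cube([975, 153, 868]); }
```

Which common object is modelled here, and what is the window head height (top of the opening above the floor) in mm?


A wall with a window opening. The window head height is 1727 mm.

A wall with a rectangular opening subtracted — a window. Sill at z = 859, opening 868 mm tall, so the head is at 859 + 868 = 1727 mm.


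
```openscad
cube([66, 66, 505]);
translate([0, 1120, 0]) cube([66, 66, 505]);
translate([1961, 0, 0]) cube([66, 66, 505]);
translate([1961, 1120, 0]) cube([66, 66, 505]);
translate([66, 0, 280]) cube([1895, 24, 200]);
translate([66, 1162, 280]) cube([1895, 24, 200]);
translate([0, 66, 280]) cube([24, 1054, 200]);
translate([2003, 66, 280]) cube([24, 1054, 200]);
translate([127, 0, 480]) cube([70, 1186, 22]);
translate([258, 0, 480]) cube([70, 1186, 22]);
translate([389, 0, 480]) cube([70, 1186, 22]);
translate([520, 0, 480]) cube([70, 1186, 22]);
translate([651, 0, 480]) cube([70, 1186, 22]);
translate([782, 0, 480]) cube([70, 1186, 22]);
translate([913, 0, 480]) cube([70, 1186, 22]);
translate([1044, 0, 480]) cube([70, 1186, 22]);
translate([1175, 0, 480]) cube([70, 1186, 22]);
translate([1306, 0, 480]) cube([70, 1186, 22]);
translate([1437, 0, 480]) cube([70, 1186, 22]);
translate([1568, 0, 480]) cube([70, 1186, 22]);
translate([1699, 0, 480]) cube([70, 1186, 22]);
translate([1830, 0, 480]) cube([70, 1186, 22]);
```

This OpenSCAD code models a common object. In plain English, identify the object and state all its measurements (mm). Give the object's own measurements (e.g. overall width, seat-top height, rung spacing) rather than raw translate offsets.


A bed frame 2027 mm long (x) by 1186 mm wide (y). Four 66×66 mm corner posts, 505 mm tall, at the corners of the footprint. Four rails of 24 mm thickness and 200 mm height run between adjacent posts with their undersides at z = 280 mm, their outer faces flush with the outside of the frame (the two x-running rails run between the posts' inner faces; the two y-running rails run between the posts' inner faces). 14 slats, each 70 mm wide (x) and 22 mm thick, lie across the top of the two x-running rails, running the full 1186 mm width of the frame in y; along x they sit between the end posts with a 61 mm gap after the −x posts and between neighbouring slats and before the +x posts.


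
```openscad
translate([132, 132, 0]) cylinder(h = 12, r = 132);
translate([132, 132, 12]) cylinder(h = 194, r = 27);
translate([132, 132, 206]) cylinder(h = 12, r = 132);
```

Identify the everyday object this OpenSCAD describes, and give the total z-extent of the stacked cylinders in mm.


A spool. The overall height is 218 mm.

Three coaxial cylinders, large–small–large — a spool. Two 12 mm flanges and a 194 mm core give 12 + 194 + 12 = 218 mm.


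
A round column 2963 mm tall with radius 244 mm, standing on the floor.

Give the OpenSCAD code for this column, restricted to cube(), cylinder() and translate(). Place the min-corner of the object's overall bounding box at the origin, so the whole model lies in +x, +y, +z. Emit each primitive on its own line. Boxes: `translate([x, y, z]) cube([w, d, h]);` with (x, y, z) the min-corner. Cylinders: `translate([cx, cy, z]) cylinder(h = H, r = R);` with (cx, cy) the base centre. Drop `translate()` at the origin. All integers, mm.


translate([244, 244, 0]) cylinder(h = 2963, r = 244);


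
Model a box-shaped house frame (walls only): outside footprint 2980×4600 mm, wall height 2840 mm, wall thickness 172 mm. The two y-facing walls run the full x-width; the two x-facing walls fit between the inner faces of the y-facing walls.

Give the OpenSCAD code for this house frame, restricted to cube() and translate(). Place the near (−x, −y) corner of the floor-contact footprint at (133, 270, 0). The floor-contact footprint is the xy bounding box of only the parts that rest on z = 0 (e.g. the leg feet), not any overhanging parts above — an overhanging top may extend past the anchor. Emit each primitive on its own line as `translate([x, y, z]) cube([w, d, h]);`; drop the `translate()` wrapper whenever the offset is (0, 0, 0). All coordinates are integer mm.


translate([133, 270, 0]) cube([2980, 172, 2840]);
translate([133, 4698, 0]) cube([2980, 172, 2840]);
translate([133, 442, 0]) cube([172, 4256, 2840]);
translate([2941, 442, 0]) cube([172, 4256, 2840]);


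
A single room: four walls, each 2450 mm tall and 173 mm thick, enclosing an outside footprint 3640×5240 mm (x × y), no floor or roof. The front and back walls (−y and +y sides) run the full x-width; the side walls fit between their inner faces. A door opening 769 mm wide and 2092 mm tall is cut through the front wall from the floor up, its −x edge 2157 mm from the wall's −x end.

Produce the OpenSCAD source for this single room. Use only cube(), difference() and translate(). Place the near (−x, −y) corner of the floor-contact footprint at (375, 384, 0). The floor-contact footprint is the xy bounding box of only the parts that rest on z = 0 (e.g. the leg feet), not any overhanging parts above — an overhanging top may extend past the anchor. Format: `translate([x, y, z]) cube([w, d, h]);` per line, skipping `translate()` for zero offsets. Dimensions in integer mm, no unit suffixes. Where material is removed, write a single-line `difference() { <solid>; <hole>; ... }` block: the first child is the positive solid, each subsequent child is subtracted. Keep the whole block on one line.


difference() { translate([375, 384, 0]) cube([3640, 173, 2450]); translate([2532, 384, 0]) cube([769, 173, 2092]); }
translate([375, 5451, 0]) cube([3640, 173, 2450]);
translate([375, 557, 0]) cube([173, 4894, 2450]);
translate([3842, 557, 0]) cube([173, 4894, 2450]);


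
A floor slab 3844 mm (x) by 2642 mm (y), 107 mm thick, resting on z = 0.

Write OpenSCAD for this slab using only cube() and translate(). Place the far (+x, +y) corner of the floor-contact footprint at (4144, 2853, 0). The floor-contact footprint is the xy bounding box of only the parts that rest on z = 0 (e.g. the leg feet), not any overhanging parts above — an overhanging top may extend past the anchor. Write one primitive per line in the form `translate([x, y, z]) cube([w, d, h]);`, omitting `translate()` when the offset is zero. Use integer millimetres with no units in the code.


translate([300, 211, 0]) cube([3844, 2642, 107]);


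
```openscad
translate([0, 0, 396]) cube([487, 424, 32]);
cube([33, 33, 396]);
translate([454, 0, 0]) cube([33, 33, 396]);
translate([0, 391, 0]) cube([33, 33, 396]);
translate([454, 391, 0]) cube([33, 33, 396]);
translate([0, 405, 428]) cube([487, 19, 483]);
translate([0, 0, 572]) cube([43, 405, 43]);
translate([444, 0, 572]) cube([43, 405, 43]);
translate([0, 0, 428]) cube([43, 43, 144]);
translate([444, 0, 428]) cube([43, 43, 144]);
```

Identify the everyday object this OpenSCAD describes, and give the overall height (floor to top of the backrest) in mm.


A chair. The overall height is 911 mm.

A slab on four corner posts with a tall panel at the back — a chair. The seat slab sits at z = 396 with thickness 32, and the 483 mm backrest starts at the seat top, so the overall height is 396 + 32 + 483 = 911 mm.


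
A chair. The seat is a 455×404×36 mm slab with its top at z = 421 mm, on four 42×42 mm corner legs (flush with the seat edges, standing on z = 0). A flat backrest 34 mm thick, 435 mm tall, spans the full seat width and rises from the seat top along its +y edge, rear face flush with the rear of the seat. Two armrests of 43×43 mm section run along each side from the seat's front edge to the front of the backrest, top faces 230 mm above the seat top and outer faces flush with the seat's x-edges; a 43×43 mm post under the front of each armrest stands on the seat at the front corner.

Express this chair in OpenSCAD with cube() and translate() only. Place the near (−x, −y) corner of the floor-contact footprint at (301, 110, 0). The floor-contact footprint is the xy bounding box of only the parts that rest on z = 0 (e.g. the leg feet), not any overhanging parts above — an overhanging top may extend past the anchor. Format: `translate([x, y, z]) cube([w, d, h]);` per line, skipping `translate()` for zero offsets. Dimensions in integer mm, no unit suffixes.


// leg_h = 421 - 36 = 385
// arm post h = 230 - 43 = 187
translate([301, 110, 385]) cube([455, 404, 36]);
translate([301, 110, 0]) cube([42, 42, 385]);
translate([714, 110, 0]) cube([42, 42, 385]);
translate([301, 472, 0]) cube([42, 42, 385]);
translate([714, 472, 0]) cube([42, 42, 385]);
translate([301, 480, 421]) cube([455, 34, 435]);
translate([301, 110, 608]) cube([43, 370, 43]);
translate([713, 110, 608]) cube([43, 370, 43]);
translate([301, 110, 421]) cube([43, 43, 187]);
translate([713, 110, 421]) cube([43, 43, 187]);


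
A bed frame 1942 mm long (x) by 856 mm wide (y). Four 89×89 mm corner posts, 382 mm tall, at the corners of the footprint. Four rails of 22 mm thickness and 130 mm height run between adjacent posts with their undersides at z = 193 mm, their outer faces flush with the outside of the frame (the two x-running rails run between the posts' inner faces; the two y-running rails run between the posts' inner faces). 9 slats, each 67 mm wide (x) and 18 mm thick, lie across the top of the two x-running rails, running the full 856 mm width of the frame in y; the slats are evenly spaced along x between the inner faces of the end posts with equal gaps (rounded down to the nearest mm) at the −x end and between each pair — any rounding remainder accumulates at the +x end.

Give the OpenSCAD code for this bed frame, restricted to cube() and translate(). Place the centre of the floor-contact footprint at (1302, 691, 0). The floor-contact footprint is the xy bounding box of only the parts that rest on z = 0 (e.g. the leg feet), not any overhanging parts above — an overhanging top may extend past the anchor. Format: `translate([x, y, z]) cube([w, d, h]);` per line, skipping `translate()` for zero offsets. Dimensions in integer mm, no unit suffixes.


translate([331, 263, 0]) cube([89, 89, 382]);
translate([331, 1030, 0]) cube([89, 89, 382]);
translate([2184, 263, 0]) cube([89, 89, 382]);
translate([2184, 1030, 0]) cube([89, 89, 382]);
translate([420, 263, 193]) cube([1764, 22, 130]);
translate([420, 1097, 193]) cube([1764, 22, 130]);
translate([331, 352, 193]) cube([22, 678, 130]);
translate([2251, 352, 193]) cube([22, 678, 130]);
translate([536, 263, 323]) cube([67, 856, 18]);
translate([719, 263, 323]) cube([67, 856, 18]);
translate([902, 263, 323]) cube([67, 856, 18]);
translate([1085, 263, 323]) cube([67, 856, 18]);
translate([1268, 263, 323]) cube([67, 856, 18]);
translate([1451, 263, 323]) cube([67, 856, 18]);
translate([1634, 263, 323]) cube([67, 856, 18]);
translate([1817, 263, 323]) cube([67, 856, 18]);
translate([2000, 263, 323]) cube([67, 856, 18]);


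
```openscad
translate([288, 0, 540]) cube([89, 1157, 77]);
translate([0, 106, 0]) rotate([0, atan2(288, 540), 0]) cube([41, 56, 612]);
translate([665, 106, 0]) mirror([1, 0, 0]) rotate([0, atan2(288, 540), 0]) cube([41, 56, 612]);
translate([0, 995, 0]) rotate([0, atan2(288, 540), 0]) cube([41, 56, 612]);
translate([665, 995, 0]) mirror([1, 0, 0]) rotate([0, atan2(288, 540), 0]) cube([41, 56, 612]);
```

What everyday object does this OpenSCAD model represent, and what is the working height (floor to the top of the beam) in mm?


A sawhorse. The overall height is 617 mm.

A beam across two mirrored pairs of raked legs — a sawhorse. The beam's underside is at z = 540 (matching the legs' vertical rise in atan2(288, 540)) and the beam is 77 mm tall, so its top is at 540 + 77 = 617 mm. The raked legs top out at the beam's underside, so that is the highest point.


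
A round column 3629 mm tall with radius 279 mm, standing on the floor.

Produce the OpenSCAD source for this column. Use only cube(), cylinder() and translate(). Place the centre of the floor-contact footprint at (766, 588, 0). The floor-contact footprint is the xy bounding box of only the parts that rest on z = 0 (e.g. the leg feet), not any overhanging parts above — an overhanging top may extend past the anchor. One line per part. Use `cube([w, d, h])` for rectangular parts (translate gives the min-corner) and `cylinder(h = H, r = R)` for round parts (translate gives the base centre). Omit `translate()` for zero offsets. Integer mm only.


translate([766, 588, 0]) cylinder(h = 3629, r = 279);


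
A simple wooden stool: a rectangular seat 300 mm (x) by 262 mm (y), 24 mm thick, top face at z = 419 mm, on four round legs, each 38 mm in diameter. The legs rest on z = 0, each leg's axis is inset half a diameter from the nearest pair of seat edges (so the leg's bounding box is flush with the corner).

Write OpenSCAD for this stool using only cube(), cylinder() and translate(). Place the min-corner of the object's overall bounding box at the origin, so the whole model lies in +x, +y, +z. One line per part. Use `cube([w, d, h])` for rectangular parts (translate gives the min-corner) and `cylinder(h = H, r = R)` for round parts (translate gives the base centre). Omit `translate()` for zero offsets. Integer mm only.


translate([0, 0, 395]) cube([300, 262, 24]);
translate([19, 19, 0]) cylinder(h = 395, r = 19);
translate([281, 19, 0]) cylinder(h = 395, r = 19);
translate([19, 243, 0]) cylinder(h = 395, r = 19);
translate([281, 243, 0]) cylinder(h = 395, r = 19);


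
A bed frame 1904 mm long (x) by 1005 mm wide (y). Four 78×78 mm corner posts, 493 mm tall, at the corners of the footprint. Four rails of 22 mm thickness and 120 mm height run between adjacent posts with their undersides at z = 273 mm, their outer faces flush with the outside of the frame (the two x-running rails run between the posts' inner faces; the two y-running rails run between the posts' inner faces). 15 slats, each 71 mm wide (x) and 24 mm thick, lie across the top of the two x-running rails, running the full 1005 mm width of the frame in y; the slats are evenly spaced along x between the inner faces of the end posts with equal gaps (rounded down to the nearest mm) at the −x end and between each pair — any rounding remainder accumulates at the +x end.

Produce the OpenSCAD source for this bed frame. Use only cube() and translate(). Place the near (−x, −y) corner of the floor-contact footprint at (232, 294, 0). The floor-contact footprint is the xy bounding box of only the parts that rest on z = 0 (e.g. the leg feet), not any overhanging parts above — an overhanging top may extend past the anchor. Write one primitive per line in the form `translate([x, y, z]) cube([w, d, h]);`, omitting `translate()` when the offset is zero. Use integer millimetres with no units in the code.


translate([232, 294, 0]) cube([78, 78, 493]);
translate([232, 1221, 0]) cube([78, 78, 493]);
translate([2058, 294, 0]) cube([78, 78, 493]);
translate([2058, 1221, 0]) cube([78, 78, 493]);
translate([310, 294, 273]) cube([1748, 22, 120]);
translate([310, 1277, 273]) cube([1748, 22, 120]);
translate([232, 372, 273]) cube([22, 849, 120]);
translate([2114, 372, 273]) cube([22, 849, 120]);
translate([352, 294, 393]) cube([71, 1005, 24]);
translate([465, 294, 393]) cube([71, 1005, 24]);
translate([578, 294, 393]) cube([71, 1005, 24]);
translate([691, 294, 393]) cube([71, 1005, 24]);
translate([804, 294, 393]) cube([71, 1005, 24]);
translate([917, 294, 393]) cube([71, 1005, 24]);
translate([1030, 294, 393]) cube([71, 1005, 24]);
translate([1143, 294, 393]) cube([71, 1005, 24]);
translate([1256, 294, 393]) cube([71, 1005, 24]);
translate([1369, 294, 393]) cube([71, 1005, 24]);
translate([1482, 294, 393]) cube([71, 1005, 24]);
translate([1595, 294, 393]) cube([71, 1005, 24]);
translate([1708, 294, 393]) cube([71, 1005, 24]);
translate([1821, 294, 393]) cube([71, 1005, 24]);
translate([1934, 294, 393]) cube([71, 1005, 24]);


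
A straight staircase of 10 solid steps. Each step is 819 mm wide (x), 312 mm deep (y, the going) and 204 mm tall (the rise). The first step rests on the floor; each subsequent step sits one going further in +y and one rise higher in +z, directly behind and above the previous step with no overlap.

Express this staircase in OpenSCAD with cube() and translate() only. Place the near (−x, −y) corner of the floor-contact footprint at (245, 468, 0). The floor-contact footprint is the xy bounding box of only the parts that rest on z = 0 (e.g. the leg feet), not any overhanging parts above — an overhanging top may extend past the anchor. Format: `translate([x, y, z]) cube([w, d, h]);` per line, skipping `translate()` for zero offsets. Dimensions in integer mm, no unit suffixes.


translate([245, 468, 0]) cube([819, 312, 204]);
translate([245, 780, 204]) cube([819, 312, 204]);
translate([245, 1092, 408]) cube([819, 312, 204]);
translate([245, 1404, 612]) cube([819, 312, 204]);
translate([245, 1716, 816]) cube([819, 312, 204]);
translate([245, 2028, 1020]) cube([819, 312, 204]);
translate([245, 2340, 1224]) cube([819, 312, 204]);
translate([245, 2652, 1428]) cube([819, 312, 204]);
translate([245, 2964, 1632]) cube([819, 312, 204]);
translate([245, 3276, 1836]) cube([819, 312, 204]);


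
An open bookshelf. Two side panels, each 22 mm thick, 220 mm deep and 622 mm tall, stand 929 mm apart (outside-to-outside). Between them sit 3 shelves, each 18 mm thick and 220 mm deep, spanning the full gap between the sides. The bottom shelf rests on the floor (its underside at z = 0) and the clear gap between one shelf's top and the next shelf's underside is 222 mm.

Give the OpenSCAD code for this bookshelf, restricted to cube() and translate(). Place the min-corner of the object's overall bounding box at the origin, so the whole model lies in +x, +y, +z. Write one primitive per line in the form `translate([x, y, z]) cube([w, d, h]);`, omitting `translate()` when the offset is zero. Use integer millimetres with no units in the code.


cube([22, 220, 622]);
translate([907, 0, 0]) cube([22, 220, 622]);
translate([22, 0, 0]) cube([885, 220, 18]);
translate([22, 0, 240]) cube([885, 220, 18]);
translate([22, 0, 480]) cube([885, 220, 18]);


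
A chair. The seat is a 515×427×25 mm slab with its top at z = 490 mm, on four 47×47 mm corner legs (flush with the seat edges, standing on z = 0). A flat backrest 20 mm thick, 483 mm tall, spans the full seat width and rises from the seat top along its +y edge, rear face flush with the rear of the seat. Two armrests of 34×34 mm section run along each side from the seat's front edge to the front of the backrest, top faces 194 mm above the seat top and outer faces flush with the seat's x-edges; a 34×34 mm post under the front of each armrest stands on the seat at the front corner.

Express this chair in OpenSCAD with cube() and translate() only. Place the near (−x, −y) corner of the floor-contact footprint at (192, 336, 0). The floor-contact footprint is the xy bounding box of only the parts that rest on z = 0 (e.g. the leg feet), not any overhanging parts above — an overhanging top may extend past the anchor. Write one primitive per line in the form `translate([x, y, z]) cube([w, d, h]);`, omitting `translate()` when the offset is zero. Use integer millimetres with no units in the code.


// leg_h = 490 - 25 = 465
// arm post h = 194 - 34 = 160
translate([192, 336, 465]) cube([515, 427, 25]);
translate([192, 336, 0]) cube([47, 47, 465]);
translate([660, 336, 0]) cube([47, 47, 465]);
translate([192, 716, 0]) cube([47, 47, 465]);
translate([660, 716, 0]) cube([47, 47, 465]);
translate([192, 743, 490]) cube([515, 20, 483]);
translate([192, 336, 650]) cube([34, 407, 34]);
translate([673, 336, 650]) cube([34, 407, 34]);
translate([192, 336, 490]) cube([34, 34, 160]);
translate([673, 336, 490]) cube([34, 34, 160]);


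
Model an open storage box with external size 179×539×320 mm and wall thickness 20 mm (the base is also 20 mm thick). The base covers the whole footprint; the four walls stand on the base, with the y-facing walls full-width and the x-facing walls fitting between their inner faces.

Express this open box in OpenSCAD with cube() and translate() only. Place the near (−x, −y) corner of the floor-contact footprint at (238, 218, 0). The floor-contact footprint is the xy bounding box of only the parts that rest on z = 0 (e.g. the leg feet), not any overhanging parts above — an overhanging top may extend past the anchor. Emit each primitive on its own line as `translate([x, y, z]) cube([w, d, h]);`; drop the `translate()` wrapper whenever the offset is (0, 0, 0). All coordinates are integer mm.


translate([238, 218, 0]) cube([179, 539, 20]);
translate([238, 218, 20]) cube([179, 20, 300]);
translate([238, 737, 20]) cube([179, 20, 300]);
translate([238, 238, 20]) cube([20, 499, 300]);
translate([397, 238, 20]) cube([20, 499, 300]);


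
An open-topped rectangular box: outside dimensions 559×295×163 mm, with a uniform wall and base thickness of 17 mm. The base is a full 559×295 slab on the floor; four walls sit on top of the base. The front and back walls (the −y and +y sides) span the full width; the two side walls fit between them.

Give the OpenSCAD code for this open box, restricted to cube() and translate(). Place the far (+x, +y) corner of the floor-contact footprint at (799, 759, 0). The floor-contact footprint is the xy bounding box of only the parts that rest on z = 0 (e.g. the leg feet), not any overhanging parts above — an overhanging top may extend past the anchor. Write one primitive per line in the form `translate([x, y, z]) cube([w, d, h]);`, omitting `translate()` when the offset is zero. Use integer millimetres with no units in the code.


translate([240, 464, 0]) cube([559, 295, 17]);
translate([240, 464, 17]) cube([559, 17, 146]);
translate([240, 742, 17]) cube([559, 17, 146]);
translate([240, 481, 17]) cube([17, 261, 146]);
translate([782, 481, 17]) cube([17, 261, 146]);


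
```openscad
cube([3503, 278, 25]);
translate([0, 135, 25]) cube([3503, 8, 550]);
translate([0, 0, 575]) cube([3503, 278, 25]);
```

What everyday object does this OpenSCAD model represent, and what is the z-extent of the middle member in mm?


An I-beam. The web height is 550 mm.

Two wide flanges with a thin centred web — an I-beam. Overall 600 mm minus two 25 mm flanges gives a web of 600 − 2·25 = 550 mm.


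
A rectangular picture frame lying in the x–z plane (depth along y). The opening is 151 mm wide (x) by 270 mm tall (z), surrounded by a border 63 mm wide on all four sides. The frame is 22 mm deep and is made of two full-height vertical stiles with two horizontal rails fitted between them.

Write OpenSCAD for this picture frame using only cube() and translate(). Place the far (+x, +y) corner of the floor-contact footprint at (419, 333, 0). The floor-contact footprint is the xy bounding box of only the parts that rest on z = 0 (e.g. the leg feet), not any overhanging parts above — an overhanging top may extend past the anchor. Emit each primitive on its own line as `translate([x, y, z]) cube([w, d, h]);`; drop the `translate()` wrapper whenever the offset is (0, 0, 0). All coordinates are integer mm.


translate([142, 311, 0]) cube([63, 22, 396]);
translate([356, 311, 0]) cube([63, 22, 396]);
translate([205, 311, 0]) cube([151, 22, 63]);
translate([205, 311, 333]) cube([151, 22, 63]);


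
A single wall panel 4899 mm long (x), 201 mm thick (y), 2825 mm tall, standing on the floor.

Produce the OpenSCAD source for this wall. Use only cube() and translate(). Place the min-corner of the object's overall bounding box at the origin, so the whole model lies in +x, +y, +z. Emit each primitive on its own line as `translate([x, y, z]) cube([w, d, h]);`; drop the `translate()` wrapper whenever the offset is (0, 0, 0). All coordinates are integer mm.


cube([4899, 201, 2825]);


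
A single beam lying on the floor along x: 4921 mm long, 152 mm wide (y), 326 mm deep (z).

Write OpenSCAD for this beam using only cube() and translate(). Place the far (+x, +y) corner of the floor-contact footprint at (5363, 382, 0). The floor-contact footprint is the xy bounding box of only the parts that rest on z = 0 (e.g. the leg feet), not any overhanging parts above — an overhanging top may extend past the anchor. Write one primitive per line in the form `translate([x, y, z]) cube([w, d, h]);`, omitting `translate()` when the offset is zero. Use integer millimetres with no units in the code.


translate([442, 230, 0]) cube([4921, 152, 326]);


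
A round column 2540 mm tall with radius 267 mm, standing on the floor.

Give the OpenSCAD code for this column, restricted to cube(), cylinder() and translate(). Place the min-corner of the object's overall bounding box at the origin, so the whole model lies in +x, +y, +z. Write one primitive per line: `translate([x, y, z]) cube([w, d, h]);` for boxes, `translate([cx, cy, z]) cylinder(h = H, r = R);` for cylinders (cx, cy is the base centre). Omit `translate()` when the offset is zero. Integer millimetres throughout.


translate([267, 267, 0]) cylinder(h = 2540, r = 267);


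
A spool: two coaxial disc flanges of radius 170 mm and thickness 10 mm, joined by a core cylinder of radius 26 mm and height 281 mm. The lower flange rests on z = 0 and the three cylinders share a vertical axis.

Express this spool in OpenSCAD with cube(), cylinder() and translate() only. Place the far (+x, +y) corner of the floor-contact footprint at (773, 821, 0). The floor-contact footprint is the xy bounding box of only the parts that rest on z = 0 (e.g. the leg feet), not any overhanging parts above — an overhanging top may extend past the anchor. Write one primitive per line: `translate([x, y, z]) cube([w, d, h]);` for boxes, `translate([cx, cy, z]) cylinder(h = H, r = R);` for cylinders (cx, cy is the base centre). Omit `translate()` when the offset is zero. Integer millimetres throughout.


translate([603, 651, 0]) cylinder(h = 10, r = 170);
translate([603, 651, 10]) cylinder(h = 281, r = 26);
translate([603, 651, 291]) cylinder(h = 10, r = 170);


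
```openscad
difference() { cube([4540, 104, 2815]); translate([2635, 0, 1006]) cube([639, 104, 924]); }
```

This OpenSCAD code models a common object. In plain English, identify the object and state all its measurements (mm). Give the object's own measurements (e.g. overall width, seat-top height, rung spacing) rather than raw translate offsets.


A wall 4540 mm long (x), 104 mm thick (y), 2815 mm tall, with a rectangular window opening cut through it. The opening is 639 mm wide and 924 mm tall; its sill is at z = 1006 mm and its near (−x) edge is 2635 mm from the wall's −x end. The opening passes through the full wall thickness.


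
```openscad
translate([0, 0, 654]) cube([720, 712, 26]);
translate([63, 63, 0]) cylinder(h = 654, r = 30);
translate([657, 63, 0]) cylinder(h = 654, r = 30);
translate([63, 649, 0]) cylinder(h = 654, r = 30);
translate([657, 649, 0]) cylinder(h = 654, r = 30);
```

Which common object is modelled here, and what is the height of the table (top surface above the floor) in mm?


A table. The table height is 680 mm.

A 720×712×26 slab sits at z = 654 on four Ø60 mm round legs — a table. The top surface is at 654 + 26 = 680 mm.


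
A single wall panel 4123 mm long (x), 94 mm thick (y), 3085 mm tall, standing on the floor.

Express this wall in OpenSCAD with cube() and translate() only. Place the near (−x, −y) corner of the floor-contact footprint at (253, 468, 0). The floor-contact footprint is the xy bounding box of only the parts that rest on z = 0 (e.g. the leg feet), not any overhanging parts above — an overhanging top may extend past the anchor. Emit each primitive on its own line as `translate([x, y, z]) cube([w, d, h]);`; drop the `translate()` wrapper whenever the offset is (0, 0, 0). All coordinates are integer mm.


translate([253, 468, 0]) cube([4123, 94, 3085]);


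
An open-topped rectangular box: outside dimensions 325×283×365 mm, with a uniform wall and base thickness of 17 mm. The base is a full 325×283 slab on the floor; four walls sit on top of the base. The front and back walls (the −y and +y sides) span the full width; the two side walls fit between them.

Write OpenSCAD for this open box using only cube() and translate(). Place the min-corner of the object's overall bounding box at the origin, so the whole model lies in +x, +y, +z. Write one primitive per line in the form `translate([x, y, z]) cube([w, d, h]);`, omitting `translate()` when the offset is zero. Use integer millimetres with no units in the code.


cube([325, 283, 17]);
translate([0, 0, 17]) cube([325, 17, 348]);
translate([0, 266, 17]) cube([325, 17, 348]);
translate([0, 17, 17]) cube([17, 249, 348]);
translate([308, 17, 17]) cube([17, 249, 348]);


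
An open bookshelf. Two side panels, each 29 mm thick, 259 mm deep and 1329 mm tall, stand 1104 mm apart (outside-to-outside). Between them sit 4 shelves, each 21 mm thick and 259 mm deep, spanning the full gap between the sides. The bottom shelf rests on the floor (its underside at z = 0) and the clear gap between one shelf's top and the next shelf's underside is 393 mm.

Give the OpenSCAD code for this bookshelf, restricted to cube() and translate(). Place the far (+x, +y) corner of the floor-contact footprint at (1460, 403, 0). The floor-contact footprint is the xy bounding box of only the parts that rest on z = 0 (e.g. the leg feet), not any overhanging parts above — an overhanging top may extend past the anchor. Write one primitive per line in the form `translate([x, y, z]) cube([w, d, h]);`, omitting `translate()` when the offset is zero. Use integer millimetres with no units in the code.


translate([356, 144, 0]) cube([29, 259, 1329]);
translate([1431, 144, 0]) cube([29, 259, 1329]);
translate([385, 144, 0]) cube([1046, 259, 21]);
translate([385, 144, 414]) cube([1046, 259, 21]);
translate([385, 144, 828]) cube([1046, 259, 21]);
translate([385, 144, 1242]) cube([1046, 259, 21]);


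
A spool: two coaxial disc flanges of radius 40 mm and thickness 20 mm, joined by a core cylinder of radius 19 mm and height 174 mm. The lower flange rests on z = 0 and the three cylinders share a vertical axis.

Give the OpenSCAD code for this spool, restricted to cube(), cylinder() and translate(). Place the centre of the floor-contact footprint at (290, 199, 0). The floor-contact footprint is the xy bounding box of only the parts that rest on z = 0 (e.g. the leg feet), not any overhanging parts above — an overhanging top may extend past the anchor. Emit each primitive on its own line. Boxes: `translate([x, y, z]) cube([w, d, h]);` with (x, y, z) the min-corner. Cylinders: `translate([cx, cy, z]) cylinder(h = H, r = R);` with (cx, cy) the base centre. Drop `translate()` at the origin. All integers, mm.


translate([290, 199, 0]) cylinder(h = 20, r = 40);
translate([290, 199, 20]) cylinder(h = 174, r = 19);
translate([290, 199, 194]) cylinder(h = 20, r = 40);


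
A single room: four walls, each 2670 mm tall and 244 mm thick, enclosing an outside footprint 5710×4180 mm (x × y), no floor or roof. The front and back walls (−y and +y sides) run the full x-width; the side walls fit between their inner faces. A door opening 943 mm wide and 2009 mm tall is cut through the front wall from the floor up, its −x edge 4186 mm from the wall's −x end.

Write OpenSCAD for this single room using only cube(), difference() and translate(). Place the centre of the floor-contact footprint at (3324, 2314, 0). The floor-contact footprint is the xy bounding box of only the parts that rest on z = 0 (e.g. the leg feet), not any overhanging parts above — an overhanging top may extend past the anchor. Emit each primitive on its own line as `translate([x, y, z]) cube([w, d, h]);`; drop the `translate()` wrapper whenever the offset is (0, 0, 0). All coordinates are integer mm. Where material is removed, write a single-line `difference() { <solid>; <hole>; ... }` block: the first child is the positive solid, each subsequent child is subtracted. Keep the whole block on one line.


difference() { translate([469, 224, 0]) cube([5710, 244, 2670]); translate([4655, 224, 0]) cube([943, 244, 2009]); }
translate([469, 4160, 0]) cube([5710, 244, 2670]);
translate([469, 468, 0]) cube([244, 3692, 2670]);
translate([5935, 468, 0]) cube([244, 3692, 2670]);


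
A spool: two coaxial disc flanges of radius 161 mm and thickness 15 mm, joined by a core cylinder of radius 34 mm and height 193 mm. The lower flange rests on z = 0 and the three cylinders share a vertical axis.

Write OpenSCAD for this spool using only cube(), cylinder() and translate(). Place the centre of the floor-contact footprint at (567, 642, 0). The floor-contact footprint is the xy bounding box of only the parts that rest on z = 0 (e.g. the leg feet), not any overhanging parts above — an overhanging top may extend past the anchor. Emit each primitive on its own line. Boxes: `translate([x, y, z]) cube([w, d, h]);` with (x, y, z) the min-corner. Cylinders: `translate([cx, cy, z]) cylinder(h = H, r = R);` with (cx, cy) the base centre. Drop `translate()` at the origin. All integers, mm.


translate([567, 642, 0]) cylinder(h = 15, r = 161);
translate([567, 642, 15]) cylinder(h = 193, r = 34);
translate([567, 642, 208]) cylinder(h = 15, r = 161);


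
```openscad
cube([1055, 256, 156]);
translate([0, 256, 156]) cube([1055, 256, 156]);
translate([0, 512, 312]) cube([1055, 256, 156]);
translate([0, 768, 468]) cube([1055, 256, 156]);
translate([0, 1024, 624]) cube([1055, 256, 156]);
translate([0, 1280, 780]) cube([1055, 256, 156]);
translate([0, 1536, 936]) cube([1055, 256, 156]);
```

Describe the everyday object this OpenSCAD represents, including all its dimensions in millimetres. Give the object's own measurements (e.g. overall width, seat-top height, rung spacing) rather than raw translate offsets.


A straight staircase of 7 solid steps. Each step is 1055 mm wide (x), 256 mm deep (y, the going) and 156 mm tall (the rise). The first step rests on the floor; each subsequent step sits one going further in +y and one rise higher in +z, directly behind and above the previous step with no overlap.


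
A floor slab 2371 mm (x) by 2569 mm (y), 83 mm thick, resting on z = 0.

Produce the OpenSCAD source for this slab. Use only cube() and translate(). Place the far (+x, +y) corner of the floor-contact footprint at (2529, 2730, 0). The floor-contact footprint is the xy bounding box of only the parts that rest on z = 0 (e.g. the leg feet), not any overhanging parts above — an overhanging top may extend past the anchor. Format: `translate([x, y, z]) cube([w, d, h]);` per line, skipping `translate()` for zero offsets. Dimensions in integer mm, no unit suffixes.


translate([158, 161, 0]) cube([2371, 2569, 83]);


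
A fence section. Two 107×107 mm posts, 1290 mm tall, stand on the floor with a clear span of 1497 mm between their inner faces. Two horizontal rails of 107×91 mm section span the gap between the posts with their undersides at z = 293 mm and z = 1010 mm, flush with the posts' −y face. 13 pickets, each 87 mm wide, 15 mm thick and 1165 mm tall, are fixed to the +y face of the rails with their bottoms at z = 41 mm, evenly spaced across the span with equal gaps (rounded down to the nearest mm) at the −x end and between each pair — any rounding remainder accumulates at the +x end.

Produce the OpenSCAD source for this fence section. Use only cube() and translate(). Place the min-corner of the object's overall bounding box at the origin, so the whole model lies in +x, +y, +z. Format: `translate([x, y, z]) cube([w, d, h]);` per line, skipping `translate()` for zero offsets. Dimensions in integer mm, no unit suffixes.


cube([107, 107, 1290]);
translate([1604, 0, 0]) cube([107, 107, 1290]);
translate([107, 0, 293]) cube([1497, 107, 91]);
translate([107, 0, 1010]) cube([1497, 107, 91]);
translate([133, 107, 41]) cube([87, 15, 1165]);
translate([246, 107, 41]) cube([87, 15, 1165]);
translate([359, 107, 41]) cube([87, 15, 1165]);
translate([472, 107, 41]) cube([87, 15, 1165]);
translate([585, 107, 41]) cube([87, 15, 1165]);
translate([698, 107, 41]) cube([87, 15, 1165]);
translate([811, 107, 41]) cube([87, 15, 1165]);
translate([924, 107, 41]) cube([87, 15, 1165]);
translate([1037, 107, 41]) cube([87, 15, 1165]);
translate([1150, 107, 41]) cube([87, 15, 1165]);
translate([1263, 107, 41]) cube([87, 15, 1165]);
translate([1376, 107, 41]) cube([87, 15, 1165]);
translate([1489, 107, 41]) cube([87, 15, 1165]);
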